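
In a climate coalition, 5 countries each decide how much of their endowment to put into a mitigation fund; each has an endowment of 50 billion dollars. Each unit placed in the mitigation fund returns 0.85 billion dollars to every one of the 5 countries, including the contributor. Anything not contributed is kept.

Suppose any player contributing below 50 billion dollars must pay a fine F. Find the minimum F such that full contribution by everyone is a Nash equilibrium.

7.50 billion dollars

Given the others contribute fully, the best deviation is to contribute 0 (any partial contribution still incurs the fine and gives up units whose private return 0.85 is below 1).
Deviating from 50 to 0 saves 50 billion dollars but forfeits the deviator's share of the drop in the mitigation fund: 0.85 × 50 = 42.50.
So the deviation gain is 50 − 42.50 = 7.50, and the fine must be at least 7.50 billion dollars to wipe it out.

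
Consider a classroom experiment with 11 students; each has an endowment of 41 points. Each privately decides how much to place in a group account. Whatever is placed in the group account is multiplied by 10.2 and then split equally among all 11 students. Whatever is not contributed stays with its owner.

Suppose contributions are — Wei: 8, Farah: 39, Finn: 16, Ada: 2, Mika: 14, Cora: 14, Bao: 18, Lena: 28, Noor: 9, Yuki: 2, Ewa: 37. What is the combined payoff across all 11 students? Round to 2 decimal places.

2171.40 points

Total contributed: 8 + 39 + 16 + 2 + 14 + 14 + 18 + 28 + 9 + 2 + 37 = 187; total kept: 11 × 41 − 187 = 264.
The group account pays out 10.2 × 187 = 1907.40 in aggregate.
Group total = 264 + 1907.40 = 2171.40.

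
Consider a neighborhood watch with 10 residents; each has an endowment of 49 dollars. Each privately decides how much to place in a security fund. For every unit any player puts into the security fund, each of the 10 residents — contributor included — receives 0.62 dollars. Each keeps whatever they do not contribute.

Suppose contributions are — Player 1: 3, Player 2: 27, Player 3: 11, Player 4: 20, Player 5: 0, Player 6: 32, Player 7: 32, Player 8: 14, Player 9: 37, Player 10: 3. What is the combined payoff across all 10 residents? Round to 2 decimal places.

1420.80 dollars

Total contributed: 3 + 27 + 11 + 20 + 0 + 32 + 32 + 14 + 37 + 3 = 179; total kept: 10 × 49 − 179 = 311.
The security fund pays out 0.62 × 10 × 179 = 1109.80 in aggregate.
Group total = 311 + 1109.80 = 1420.80.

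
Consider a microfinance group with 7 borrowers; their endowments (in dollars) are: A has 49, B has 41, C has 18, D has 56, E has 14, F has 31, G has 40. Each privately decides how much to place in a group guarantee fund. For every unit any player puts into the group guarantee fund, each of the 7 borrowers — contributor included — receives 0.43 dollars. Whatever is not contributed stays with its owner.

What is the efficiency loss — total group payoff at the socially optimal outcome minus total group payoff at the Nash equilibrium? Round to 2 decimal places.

The private return per contributed unit is 0.43 < 1 for everyone, so the Nash equilibrium is zero contribution and the group total is Σ E_j = 49 + 41 + 18 + 56 + 14 + 31 + 40 = 249.
Each contributed unit returns 3.010 to the group, so the social optimum is full contribution by everyone: group total = 3.010 × 249 = 749.49.
Efficiency loss = (3.010 − 1) × 249 = 500.49.

500.49 dollars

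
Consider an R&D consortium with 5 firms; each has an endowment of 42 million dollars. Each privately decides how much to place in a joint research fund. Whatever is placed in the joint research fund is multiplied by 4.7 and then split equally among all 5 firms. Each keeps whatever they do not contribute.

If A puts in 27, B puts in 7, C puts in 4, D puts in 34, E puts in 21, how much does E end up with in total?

Total contributed: 27 + 7 + 4 + 34 + 21 = 93.
Each receives 4.7 × 93 / 5 = 87.42 from the joint research fund.
E keeps 42 − 21 = 21, so E's payoff is 21 + 87.42 = 108.42.

108.42 million dollars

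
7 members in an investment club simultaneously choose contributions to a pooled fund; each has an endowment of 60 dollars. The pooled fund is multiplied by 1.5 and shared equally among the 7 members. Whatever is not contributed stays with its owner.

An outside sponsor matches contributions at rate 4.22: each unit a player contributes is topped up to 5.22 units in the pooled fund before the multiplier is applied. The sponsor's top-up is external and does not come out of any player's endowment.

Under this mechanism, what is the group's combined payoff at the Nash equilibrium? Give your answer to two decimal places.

Under the mechanism each unit contributed yields 1.5 × 5.22 / 7 = 1.1186 back to its contributor per unit of net cost, which exceeds 1, making full contribution the dominant choice for everyone.
So the Nash equilibrium is full contribution by all 7; the group earns 1.5 × 5.22 × 420 = 3288.60.

3288.60 dollars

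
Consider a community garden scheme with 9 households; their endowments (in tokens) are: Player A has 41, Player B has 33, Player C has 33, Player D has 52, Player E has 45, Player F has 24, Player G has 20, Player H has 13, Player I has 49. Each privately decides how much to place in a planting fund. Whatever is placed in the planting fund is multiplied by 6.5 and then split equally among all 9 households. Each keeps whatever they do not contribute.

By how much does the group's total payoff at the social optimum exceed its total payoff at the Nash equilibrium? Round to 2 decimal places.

The private return per contributed unit is 6.5/9 = 0.7222 < 1 for every player regardless of endowment, so the Nash equilibrium is zero contribution and the group total is Σ E_j = 41 + 33 + 33 + 52 + 45 + 24 + 20 + 13 + 49 = 310.
Each contributed unit returns 6.500 to the group, so the social optimum is full contribution by everyone: group total = 6.500 × 310 = 2015.00.
Efficiency loss = (6.500 − 1) × 310 = 1705.00.

1705.00 tokens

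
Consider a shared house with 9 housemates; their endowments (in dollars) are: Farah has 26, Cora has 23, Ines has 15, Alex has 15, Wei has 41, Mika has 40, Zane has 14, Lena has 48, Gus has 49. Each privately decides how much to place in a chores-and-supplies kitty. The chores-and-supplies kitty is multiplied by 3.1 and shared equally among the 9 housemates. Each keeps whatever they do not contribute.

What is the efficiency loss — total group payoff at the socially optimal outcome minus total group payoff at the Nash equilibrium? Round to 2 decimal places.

The private return per contributed unit is 3.1/9 = 0.3444 < 1 for every player regardless of endowment, so the Nash equilibrium is zero contribution and the group total is Σ E_j = 26 + 23 + 15 + 15 + 41 + 40 + 14 + 48 + 49 = 271.
Each contributed unit returns 3.100 to the group, so the social optimum is full contribution by everyone: group total = 3.100 × 271 = 840.10.
Efficiency loss = (3.100 − 1) × 271 = 569.10.

569.10 dollars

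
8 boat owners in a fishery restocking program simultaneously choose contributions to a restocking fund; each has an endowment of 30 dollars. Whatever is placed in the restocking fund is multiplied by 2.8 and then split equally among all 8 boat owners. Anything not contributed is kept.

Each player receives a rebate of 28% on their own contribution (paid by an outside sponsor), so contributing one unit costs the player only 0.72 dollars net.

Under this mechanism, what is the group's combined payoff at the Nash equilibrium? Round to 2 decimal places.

With the mechanism, a contributed unit returns (2.8/8) / 0.72 = 0.4861 per unit of net cost — still below 1 — so contributing 0 remains dominant for every player.
At the Nash equilibrium no one contributes; group total payoff = 8 × 30 = 240.

240.00 dollars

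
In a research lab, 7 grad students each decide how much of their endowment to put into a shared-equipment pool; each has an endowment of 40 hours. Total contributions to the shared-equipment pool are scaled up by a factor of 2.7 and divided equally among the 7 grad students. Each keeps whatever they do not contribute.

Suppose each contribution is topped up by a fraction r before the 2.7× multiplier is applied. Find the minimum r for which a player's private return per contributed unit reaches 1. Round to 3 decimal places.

1.593

With matching at rate r, one contributed unit becomes (1 + r) in the shared-equipment pool and returns 2.7 × (1 + r) / 7 to the contributor.
Setting this equal to 1: 1 + r = 7/2.7 = 2.5926.
So the minimum matching rate is r = 2.5926 − 1 = 1.593.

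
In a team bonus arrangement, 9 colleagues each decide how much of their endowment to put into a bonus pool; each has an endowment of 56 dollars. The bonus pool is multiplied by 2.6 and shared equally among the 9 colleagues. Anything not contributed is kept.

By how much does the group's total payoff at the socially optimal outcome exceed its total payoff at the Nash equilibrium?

Each contributed unit returns 2.6/9 = 0.2889 to its contributor — below 1 — so contributing 0 is dominant for every player. At the Nash equilibrium everyone keeps their 56, and the group total is 9 × 56 = 504.
Each contributed unit returns 2.600 to the group as a whole (0.2889 to each of 9 players), which exceeds 1, so the social optimum is full contribution: group total = 2.600 × 504 = 1310.40.
Efficiency loss = 1310.40 − 504 = 806.40.

806.40 dollars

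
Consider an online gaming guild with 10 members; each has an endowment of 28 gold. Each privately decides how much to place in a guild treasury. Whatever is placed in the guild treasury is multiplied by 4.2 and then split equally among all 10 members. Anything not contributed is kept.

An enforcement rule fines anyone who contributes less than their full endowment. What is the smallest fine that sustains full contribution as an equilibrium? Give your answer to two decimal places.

16.24 gold

Given the others contribute fully, the best deviation is to contribute 0 (any partial contribution still incurs the fine and gives up units whose private return 0.4200 is below 1).
Deviating from 28 to 0 saves 28 gold but forfeits the deviator's share of the drop in the guild treasury: 4.2/10 × 28 = 11.76.
So the deviation gain is 28 − 11.76 = 16.24, and the fine must be at least 16.24 gold to wipe it out.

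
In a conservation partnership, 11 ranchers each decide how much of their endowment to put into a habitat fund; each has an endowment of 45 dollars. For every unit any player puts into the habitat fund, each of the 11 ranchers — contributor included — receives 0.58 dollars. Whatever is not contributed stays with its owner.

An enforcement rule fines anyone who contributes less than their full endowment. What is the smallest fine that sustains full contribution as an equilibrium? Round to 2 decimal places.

Given the others contribute fully, the best deviation is to contribute 0 (any partial contribution still incurs the fine and gives up units whose private return 0.58 is below 1).
Deviating from 45 to 0 saves 45 dollars but forfeits the deviator's share of the drop in the habitat fund: 0.58 × 45 = 26.10.
So the deviation gain is 45 − 26.10 = 18.90, and the fine must be at least 18.90 dollars to wipe it out.

18.90 dollars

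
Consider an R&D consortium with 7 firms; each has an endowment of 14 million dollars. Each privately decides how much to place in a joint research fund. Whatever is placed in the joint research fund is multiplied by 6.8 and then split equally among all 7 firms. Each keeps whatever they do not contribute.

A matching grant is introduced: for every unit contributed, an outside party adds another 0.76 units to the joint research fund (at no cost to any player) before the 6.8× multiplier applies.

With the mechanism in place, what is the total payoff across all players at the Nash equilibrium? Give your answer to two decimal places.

1172.86 million dollars

Under the mechanism each unit contributed yields 6.8 × 1.76 / 7 = 1.7097 back to its contributor per unit of net cost, which exceeds 1, making full contribution the dominant choice for everyone.
At the Nash equilibrium everyone contributes 14. Group total payoff = 6.8 × 1.76 × 98 = 1172.86.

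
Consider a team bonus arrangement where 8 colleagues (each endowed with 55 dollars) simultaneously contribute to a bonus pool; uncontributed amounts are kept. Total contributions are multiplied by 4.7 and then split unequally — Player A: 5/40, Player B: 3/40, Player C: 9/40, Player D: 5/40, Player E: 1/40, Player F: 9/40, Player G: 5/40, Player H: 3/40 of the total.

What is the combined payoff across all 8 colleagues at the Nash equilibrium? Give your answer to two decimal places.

847.00 dollars

A player with share s gets back 4.7·s per unit contributed, so full contribution is dominant for anyone with s > 1/4.7 = 0.2128 and zero contribution is dominant for anyone below.
Player C and Player F clear that bar, contributing 55 each; the remaining 6 contribute 0. Total contributed: 110.
The bonus pool pays out 4.7 × 110 = 517.00 in total (split across the unequal shares, but the aggregate is all that matters for the group sum).
The 6 free-riders keep 55 each, adding 330. Group total = 330 + 517.00 = 847.00.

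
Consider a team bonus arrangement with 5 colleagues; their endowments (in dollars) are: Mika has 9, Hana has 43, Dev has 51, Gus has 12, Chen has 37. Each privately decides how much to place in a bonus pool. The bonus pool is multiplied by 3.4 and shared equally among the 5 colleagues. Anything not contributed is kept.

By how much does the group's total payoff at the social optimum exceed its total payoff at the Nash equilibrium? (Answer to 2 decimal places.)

364.80 dollars

The private return per contributed unit is 3.4/5 = 0.6800 < 1 for every player regardless of endowment, so the Nash equilibrium is zero contribution and the group total is Σ E_j = 9 + 43 + 51 + 12 + 37 = 152.
Each contributed unit returns 3.400 to the group, so the social optimum is full contribution by everyone: group total = 3.400 × 152 = 516.80.
Efficiency loss = (3.400 − 1) × 152 = 364.80.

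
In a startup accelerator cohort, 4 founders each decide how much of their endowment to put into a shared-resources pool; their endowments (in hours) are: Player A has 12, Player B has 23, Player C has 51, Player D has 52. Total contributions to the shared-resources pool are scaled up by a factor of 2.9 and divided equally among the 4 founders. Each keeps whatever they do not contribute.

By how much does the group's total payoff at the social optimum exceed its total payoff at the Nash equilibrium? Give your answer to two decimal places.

The private return per contributed unit is 2.9/4 = 0.7250 < 1 for every player regardless of endowment, so the Nash equilibrium is zero contribution and the group total is Σ E_j = 12 + 23 + 51 + 52 = 138.
Each contributed unit returns 2.900 to the group, so the social optimum is full contribution by everyone: group total = 2.900 × 138 = 400.20.
Efficiency loss = (2.900 − 1) × 138 = 262.20.

262.20 hours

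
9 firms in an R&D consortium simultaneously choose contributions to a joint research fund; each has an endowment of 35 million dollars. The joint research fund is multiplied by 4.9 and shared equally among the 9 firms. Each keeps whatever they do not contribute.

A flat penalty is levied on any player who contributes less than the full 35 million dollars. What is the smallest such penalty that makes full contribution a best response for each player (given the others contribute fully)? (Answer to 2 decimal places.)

15.94 million dollars

Given the others contribute fully, the best deviation is to contribute 0 (any partial contribution still incurs the fine and gives up units whose private return 0.5444 is below 1).
Deviating from 35 to 0 saves 35 million dollars but forfeits the deviator's share of the drop in the joint research fund: 4.9/9 × 35 = 19.06.
So the deviation gain is 35 − 19.06 = 15.94, and the fine must be at least 15.94 million dollars to wipe it out.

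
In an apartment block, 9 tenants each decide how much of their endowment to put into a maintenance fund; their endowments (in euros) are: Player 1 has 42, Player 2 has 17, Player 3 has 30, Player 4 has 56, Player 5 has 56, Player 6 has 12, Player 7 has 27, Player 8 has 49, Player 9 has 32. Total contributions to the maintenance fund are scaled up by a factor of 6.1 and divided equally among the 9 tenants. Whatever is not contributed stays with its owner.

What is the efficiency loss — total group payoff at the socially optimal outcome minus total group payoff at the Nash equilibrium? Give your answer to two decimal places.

The private return per contributed unit is 6.1/9 = 0.6778 < 1 for every player regardless of endowment, so the Nash equilibrium is zero contribution and the group total is Σ E_j = 42 + 17 + 30 + 56 + 56 + 12 + 27 + 49 + 32 = 321.
Each contributed unit returns 6.100 to the group, so the social optimum is full contribution by everyone: group total = 6.100 × 321 = 1958.10.
Efficiency loss = (6.100 − 1) × 321 = 1637.10.

1637.10 euros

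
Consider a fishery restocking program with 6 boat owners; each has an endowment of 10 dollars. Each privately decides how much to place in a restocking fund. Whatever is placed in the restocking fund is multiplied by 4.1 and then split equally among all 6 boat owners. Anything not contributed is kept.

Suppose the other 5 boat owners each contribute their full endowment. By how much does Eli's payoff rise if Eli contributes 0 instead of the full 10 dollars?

3.17 dollars

Switching from a contribution of 10 to 0 lets Eli keep an extra 10 dollars, but lowers the restocking fund by 10, which costs Eli their own share of that drop: 4.1/6 × 10 = 6.83.
Net gain = 10 − 6.83 = 3.17. The private return per contributed unit (0.6833) is below 1, so free-riding is indeed the best response regardless of what the others do.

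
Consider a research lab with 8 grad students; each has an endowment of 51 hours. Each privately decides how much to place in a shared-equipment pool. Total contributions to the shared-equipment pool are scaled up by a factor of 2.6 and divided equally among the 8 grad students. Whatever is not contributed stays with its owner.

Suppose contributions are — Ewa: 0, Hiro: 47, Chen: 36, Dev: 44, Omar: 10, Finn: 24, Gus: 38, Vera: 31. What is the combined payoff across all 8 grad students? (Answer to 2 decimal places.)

Total contributed: 0 + 47 + 36 + 44 + 10 + 24 + 38 + 31 = 230; total kept: 8 × 51 − 230 = 178.
The shared-equipment pool pays out 2.6 × 230 = 598.00 in aggregate.
Group total = 178 + 598.00 = 776.00.

776.00 hours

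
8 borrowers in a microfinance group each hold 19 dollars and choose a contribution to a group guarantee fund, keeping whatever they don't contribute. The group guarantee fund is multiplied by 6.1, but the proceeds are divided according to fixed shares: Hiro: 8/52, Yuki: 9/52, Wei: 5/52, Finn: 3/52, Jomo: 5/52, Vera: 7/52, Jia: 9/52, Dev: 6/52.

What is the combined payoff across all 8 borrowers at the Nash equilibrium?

Each unit j contributes comes back to j as 6.1 × (j's share), so j prefers to contribute only if that share exceeds 1/6.1 = 0.1639; otherwise keeping the unit dominates.
The shares above 0.1639 belong to Yuki and Jia, contributing 19 each; the remaining 6 contribute 0. Total contributed: 38.
The group guarantee fund pays out 6.1 × 38 = 231.80 in total (split across the unequal shares, but the aggregate is all that matters for the group sum).
The 6 free-riders keep 19 each, adding 114. Group total = 114 + 231.80 = 345.80.

345.80 dollars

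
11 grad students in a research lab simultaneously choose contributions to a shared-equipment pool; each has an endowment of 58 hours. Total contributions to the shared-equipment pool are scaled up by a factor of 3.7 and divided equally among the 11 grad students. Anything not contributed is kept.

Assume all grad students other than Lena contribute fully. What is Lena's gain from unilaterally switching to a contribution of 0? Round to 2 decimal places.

38.49 hours

Switching from a contribution of 58 to 0 lets Lena keep an extra 58 hours, but lowers the shared-equipment pool by 58, which costs Lena their own share of that drop: 3.7/11 × 58 = 19.51.
Net gain = 58 − 19.51 = 38.49. The private return per contributed unit (0.3364) is below 1, so free-riding is indeed the best response regardless of what the others do.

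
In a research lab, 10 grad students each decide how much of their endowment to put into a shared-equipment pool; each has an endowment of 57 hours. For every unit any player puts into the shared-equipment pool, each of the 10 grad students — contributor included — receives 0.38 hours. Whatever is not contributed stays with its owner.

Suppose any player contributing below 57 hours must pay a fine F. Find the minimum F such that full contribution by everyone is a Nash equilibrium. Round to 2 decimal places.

35.34 hours

Given the others contribute fully, the best deviation is to contribute 0 (any partial contribution still incurs the fine and gives up units whose private return 0.38 is below 1).
Deviating from 57 to 0 saves 57 hours but forfeits the deviator's share of the drop in the shared-equipment pool: 0.38 × 57 = 21.66.
So the deviation gain is 57 − 21.66 = 35.34, and the fine must be at least 35.34 hours to wipe it out.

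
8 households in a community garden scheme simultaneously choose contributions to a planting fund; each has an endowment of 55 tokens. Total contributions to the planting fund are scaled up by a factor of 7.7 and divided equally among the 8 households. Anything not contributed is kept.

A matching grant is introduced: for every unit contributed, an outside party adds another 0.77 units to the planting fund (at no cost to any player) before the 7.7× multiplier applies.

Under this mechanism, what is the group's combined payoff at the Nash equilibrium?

5996.76 tokens

With the mechanism, a contributed unit returns 7.7 × 1.77 / 8 = 1.7036 per unit of net cost to the contributor — now above 1 — so contributing fully is weakly dominant for every player.
At the Nash equilibrium everyone contributes 55. Group total payoff = 7.7 × 1.77 × 440 = 5996.76.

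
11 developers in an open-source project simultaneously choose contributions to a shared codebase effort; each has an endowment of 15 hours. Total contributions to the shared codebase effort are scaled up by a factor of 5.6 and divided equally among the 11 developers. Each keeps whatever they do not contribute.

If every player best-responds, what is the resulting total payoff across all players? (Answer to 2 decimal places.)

Each contributed unit returns 5.6/11 = 0.5091 to its contributor — below 1 — so contributing 0 is dominant for every player. At the Nash equilibrium everyone keeps their 15, and the group total is 11 × 15 = 165.

165.00 hours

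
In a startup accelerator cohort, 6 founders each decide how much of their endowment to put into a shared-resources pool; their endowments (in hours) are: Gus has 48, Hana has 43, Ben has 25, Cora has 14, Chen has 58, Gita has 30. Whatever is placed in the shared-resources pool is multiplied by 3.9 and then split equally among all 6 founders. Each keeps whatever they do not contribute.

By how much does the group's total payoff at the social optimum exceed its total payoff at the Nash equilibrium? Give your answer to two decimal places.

632.20 hours

The private return per contributed unit is 3.9/6 = 0.6500 < 1 for every player regardless of endowment, so the Nash equilibrium is zero contribution and the group total is Σ E_j = 48 + 43 + 25 + 14 + 58 + 30 = 218.
Each contributed unit returns 3.900 to the group, so the social optimum is full contribution by everyone: group total = 3.900 × 218 = 850.20.
Efficiency loss = (3.900 − 1) × 218 = 632.20.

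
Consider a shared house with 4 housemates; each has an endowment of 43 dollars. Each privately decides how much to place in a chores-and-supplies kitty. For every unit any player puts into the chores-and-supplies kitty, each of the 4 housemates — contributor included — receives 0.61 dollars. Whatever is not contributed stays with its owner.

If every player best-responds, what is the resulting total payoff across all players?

The private return per contributed unit is 0.61 < 1, so contributing 0 is dominant for every player. At the Nash equilibrium everyone keeps their 43, and the group total is 4 × 43 = 172.

172.00 dollars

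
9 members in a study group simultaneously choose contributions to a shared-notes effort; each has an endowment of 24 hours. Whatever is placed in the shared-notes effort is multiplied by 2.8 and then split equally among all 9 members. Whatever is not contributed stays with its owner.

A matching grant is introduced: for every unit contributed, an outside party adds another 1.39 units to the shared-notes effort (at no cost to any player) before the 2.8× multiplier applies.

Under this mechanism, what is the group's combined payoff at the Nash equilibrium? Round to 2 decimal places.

Even with the mechanism, each unit contributed returns only 2.8 × 2.39 / 9 = 0.7436 per unit of net cost, so contributing nothing is still dominant.
At the Nash equilibrium no one contributes; group total payoff = 9 × 24 = 216.

216.00 hours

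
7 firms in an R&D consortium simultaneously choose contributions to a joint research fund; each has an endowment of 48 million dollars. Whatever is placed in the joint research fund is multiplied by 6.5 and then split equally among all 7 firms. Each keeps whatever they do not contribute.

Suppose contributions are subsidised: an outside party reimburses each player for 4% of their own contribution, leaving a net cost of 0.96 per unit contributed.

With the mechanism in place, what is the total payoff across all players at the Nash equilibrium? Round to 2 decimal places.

The effective private return is (6.5/7) / 0.96 = 0.9673, which is still under 1, so the mechanism doesn't change anyone's dominant strategy: zero contribution.
At the Nash equilibrium no one contributes; group total payoff = 7 × 48 = 336.

336.00 million dollars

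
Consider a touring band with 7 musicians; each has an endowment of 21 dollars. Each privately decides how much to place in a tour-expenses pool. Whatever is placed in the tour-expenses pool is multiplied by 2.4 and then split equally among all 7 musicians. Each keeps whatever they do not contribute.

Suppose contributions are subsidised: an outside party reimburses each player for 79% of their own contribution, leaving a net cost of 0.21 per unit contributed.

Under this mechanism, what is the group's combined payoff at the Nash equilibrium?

468.93 dollars

Under the mechanism each unit contributed yields (2.4/7) / 0.21 = 1.6327 back to its contributor per unit of net cost, which exceeds 1, making full contribution the dominant choice for everyone.
So the Nash equilibrium is full contribution by all 7; the group earns 7 × (21 × 0.79 + 2.4 × 21) = 468.93.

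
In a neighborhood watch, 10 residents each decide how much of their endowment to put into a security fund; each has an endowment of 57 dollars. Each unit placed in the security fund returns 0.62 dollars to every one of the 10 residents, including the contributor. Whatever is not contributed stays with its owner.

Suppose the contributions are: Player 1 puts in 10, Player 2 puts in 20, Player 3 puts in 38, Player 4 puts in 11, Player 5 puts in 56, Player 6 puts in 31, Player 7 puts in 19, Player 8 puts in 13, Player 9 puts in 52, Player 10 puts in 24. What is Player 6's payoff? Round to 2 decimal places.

Total contributed: 10 + 20 + 38 + 11 + 56 + 31 + 19 + 13 + 52 + 24 = 274.
Each receives 0.62 × 274 = 169.88 from the security fund.
Player 6 keeps 57 − 31 = 26, so Player 6's payoff is 26 + 169.88 = 195.88.

195.88 dollars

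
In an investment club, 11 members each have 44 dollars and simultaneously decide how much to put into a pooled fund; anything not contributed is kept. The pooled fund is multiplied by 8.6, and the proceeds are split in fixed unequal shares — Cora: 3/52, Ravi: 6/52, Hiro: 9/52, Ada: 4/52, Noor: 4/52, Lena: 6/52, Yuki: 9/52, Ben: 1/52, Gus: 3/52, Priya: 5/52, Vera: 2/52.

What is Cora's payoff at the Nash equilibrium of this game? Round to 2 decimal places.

87.66 dollars

Each unit j contributes comes back to j as 8.6 × (j's share), so j prefers to contribute only if that share exceeds 1/8.6 = 0.1163; otherwise keeping the unit dominates.
Hiro and Yuki are above the threshold, contributing 44 each; the remaining 9 contribute 0. Total contributed: 88.
Cora keeps 44 and receives 8.6 × 88 × 3/52 = 43.66 from the pooled fund, for a payoff of 87.66.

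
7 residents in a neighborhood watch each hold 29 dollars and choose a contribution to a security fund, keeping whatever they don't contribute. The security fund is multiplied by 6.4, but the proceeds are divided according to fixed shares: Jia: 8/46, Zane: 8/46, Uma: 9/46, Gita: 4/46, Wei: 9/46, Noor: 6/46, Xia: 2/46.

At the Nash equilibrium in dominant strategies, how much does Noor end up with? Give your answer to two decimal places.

125.83 dollars

For player j, contributing a unit is worthwhile iff 6.4 × (j's share) ≥ 1, i.e. iff j's share is at least 0.1563.
Jia, Zane, Uma and Wei clear that bar, contributing 29 each; the remaining 3 contribute 0. Total contributed: 116.
Noor keeps 29 and receives 6.4 × 116 × 6/46 = 96.83 from the security fund, for a payoff of 125.83.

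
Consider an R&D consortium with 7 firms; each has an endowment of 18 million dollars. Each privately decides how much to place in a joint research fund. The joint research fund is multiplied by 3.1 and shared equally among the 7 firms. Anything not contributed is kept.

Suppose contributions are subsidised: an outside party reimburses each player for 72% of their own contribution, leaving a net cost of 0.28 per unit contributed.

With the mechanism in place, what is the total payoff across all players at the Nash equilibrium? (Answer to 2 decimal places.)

481.32 million dollars

With the mechanism, a contributed unit returns (3.1/7) / 0.28 = 1.5816 per unit of net cost to the contributor — now above 1 — so contributing fully is weakly dominant for every player.
At the Nash equilibrium everyone contributes 18. Group total payoff = 7 × (18 × 0.72 + 3.1 × 18) = 481.32.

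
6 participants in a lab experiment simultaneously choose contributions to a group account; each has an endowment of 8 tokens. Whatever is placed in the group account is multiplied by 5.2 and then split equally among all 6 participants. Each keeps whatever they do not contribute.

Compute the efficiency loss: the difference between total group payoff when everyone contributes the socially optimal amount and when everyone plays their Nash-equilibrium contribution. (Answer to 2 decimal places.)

Each contributed unit returns 5.2/6 = 0.8667 to its contributor — below 1 — so contributing 0 is dominant for every player. At the Nash equilibrium everyone keeps their 8, and the group total is 6 × 8 = 48.
Each contributed unit returns 5.200 to the group as a whole (0.8667 to each of 6 players), which exceeds 1, so the social optimum is full contribution: group total = 5.200 × 48 = 249.60.
Efficiency loss = 249.60 − 48 = 201.60.

201.60 tokens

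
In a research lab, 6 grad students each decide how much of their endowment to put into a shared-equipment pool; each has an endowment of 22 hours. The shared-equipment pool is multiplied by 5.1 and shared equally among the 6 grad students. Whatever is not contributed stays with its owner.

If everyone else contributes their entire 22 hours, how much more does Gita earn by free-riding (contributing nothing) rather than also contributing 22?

Switching from a contribution of 22 to 0 lets Gita keep an extra 22 hours, but lowers the shared-equipment pool by 22, which costs Gita their own share of that drop: 5.1/6 × 22 = 18.70.
Net gain = 22 − 18.70 = 3.30. The private return per contributed unit (0.8500) is below 1, so free-riding is indeed the best response regardless of what the others do.

3.30 hours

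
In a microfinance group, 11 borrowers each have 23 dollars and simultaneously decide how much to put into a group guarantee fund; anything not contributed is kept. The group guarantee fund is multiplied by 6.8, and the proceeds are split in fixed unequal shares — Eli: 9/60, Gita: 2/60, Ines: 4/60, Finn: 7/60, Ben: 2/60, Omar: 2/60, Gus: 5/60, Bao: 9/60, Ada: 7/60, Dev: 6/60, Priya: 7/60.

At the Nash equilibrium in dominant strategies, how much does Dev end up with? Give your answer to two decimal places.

54.28 dollars

Player j's private return per contributed unit is 6.8 × (j's share). Contributing is weakly dominant for j when that share is at least 1/6.8 = 0.1471, and contributing 0 is dominant otherwise.
Eli and Bao are above the threshold, contributing 23 each; the remaining 9 contribute 0. Total contributed: 46.
Dev keeps 23 and receives 6.8 × 46 × 6/60 = 31.28 from the group guarantee fund, for a payoff of 54.28.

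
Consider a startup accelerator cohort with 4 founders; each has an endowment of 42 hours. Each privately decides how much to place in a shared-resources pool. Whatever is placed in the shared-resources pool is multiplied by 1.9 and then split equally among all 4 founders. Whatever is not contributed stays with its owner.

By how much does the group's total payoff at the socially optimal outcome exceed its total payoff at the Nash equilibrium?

151.20 hours

Each contributed unit returns 1.9/4 = 0.4750 to its contributor — below 1 — so contributing 0 is dominant for every player. At the Nash equilibrium everyone keeps their 42, and the group total is 4 × 42 = 168.
Each contributed unit returns 1.900 to the group as a whole (0.4750 to each of 4 players), which exceeds 1, so the social optimum is full contribution: group total = 1.900 × 168 = 319.20.
Efficiency loss = 319.20 − 168 = 151.20.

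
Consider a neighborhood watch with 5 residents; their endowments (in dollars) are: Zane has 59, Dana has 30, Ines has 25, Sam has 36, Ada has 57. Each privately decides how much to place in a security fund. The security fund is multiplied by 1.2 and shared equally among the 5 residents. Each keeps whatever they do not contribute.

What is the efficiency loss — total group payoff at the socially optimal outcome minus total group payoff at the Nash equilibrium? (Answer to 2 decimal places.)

The private return per contributed unit is 1.2/5 = 0.2400 < 1 for every player regardless of endowment, so the Nash equilibrium is zero contribution and the group total is Σ E_j = 59 + 30 + 25 + 36 + 57 = 207.
Each contributed unit returns 1.200 to the group, so the social optimum is full contribution by everyone: group total = 1.200 × 207 = 248.40.
Efficiency loss = (1.200 − 1) × 207 = 41.40.

41.40 dollars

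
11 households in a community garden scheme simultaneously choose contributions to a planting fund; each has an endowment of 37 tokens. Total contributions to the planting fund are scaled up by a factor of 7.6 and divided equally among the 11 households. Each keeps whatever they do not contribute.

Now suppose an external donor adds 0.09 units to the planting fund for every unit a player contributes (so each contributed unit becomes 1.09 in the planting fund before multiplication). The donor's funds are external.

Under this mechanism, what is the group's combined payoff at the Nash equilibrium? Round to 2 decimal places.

Even with the mechanism, each unit contributed returns only 7.6 × 1.09 / 11 = 0.7531 per unit of net cost, so contributing nothing is still dominant.
At the Nash equilibrium no one contributes; group total payoff = 11 × 37 = 407.

407.00 tokens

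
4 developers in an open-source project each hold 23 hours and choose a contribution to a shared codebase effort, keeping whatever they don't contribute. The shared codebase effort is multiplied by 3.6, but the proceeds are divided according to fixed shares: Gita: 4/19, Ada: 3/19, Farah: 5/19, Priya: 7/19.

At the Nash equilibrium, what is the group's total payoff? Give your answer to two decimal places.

151.80 hours

For player j, contributing a unit is worthwhile iff 3.6 × (j's share) ≥ 1, i.e. iff j's share is at least 0.2778.
The only share above 0.2778 is Priya's 7/19, contributing 23; the remaining 3 contribute 0. Total contributed: 23.
The shared codebase effort pays out 3.6 × 23 = 82.80 in total (split across the unequal shares, but the aggregate is all that matters for the group sum).
The 3 free-riders keep 23 each, adding 69. Group total = 69 + 82.80 = 151.80.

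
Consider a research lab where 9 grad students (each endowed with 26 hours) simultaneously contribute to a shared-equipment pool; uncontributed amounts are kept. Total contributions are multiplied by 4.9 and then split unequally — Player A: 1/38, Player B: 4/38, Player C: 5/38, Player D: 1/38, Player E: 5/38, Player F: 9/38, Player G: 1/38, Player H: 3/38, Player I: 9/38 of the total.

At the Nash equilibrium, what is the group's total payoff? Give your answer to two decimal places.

Each unit j contributes comes back to j as 4.9 × (j's share), so j prefers to contribute only if that share exceeds 1/4.9 = 0.2041; otherwise keeping the unit dominates.
Player F and Player I are above the threshold, contributing 26 each; the remaining 7 contribute 0. Total contributed: 52.
The shared-equipment pool pays out 4.9 × 52 = 254.80 in total (split across the unequal shares, but the aggregate is all that matters for the group sum).
The 7 free-riders keep 26 each, adding 182. Group total = 182 + 254.80 = 436.80.

436.80 hours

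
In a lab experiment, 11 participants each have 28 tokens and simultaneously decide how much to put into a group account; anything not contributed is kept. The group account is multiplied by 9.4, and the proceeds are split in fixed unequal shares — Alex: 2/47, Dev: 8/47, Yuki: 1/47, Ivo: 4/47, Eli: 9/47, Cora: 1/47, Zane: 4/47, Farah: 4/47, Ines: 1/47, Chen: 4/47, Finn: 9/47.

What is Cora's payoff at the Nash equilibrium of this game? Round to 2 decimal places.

44.80 tokens

A player with share s gets back 9.4·s per unit contributed, so full contribution is dominant for anyone with s > 1/9.4 = 0.1064 and zero contribution is dominant for anyone below.
Dev, Eli and Finn clear that bar, contributing 28 each; the remaining 8 contribute 0. Total contributed: 84.
Cora keeps 28 and receives 9.4 × 84 × 1/47 = 16.80 from the group account, for a payoff of 44.80.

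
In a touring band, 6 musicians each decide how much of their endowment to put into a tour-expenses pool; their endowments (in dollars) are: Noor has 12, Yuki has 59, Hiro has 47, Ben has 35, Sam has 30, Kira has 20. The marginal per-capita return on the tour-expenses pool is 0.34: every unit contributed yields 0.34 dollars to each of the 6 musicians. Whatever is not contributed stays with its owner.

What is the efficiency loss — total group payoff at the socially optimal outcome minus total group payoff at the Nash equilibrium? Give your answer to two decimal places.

The private return per contributed unit is 0.34 < 1 for everyone, so the Nash equilibrium is zero contribution and the group total is Σ E_j = 12 + 59 + 47 + 35 + 30 + 20 = 203.
Each contributed unit returns 2.040 to the group, so the social optimum is full contribution by everyone: group total = 2.040 × 203 = 414.12.
Efficiency loss = (2.040 − 1) × 203 = 211.12.

211.12 dollars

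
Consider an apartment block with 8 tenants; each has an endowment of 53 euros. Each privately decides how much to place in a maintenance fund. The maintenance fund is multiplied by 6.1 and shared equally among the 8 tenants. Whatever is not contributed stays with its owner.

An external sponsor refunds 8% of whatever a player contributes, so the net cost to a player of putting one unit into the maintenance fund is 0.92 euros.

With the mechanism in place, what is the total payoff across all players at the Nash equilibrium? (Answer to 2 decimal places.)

The effective private return is (6.1/8) / 0.92 = 0.8288, which is still under 1, so the mechanism doesn't change anyone's dominant strategy: zero contribution.
At the Nash equilibrium no one contributes; group total payoff = 8 × 53 = 424.

424.00 euros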